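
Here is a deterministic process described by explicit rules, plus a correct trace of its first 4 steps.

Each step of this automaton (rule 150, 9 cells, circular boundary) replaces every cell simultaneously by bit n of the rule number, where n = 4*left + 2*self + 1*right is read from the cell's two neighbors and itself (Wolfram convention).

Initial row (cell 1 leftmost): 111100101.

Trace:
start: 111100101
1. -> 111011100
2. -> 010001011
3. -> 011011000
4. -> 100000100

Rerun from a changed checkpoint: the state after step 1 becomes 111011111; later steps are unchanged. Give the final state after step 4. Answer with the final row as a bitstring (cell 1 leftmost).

state after step 1 := 111011111
2. -> 110001111
3. -> 101010111
4. -> 001010011

001010011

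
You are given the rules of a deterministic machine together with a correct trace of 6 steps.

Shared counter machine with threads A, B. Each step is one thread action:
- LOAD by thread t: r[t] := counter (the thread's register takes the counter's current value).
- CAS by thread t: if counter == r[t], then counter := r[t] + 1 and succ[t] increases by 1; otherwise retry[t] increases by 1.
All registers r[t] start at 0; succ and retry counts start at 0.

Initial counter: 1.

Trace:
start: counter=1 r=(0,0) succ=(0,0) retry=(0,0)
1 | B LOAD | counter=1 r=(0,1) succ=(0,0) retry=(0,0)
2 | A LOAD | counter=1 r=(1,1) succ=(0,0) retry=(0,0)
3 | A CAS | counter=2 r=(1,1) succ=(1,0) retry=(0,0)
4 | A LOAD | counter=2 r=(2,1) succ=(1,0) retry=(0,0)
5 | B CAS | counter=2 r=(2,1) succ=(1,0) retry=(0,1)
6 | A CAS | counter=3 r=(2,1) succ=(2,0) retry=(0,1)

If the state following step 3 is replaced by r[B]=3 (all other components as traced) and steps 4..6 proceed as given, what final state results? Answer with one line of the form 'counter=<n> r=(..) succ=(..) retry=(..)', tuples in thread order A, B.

counter=3 r=(2,3) succ=(2,0) retry=(0,1)

state after step 3 := counter=2 r=(1,3) succ=(1,0) retry=(0,0)
4 | A LOAD | counter=2 r=(2,3) succ=(1,0) retry=(0,0)
5 | B CAS | counter=2 r=(2,3) succ=(1,0) retry=(0,1)
6 | A CAS | counter=3 r=(2,3) succ=(2,0) retry=(0,1)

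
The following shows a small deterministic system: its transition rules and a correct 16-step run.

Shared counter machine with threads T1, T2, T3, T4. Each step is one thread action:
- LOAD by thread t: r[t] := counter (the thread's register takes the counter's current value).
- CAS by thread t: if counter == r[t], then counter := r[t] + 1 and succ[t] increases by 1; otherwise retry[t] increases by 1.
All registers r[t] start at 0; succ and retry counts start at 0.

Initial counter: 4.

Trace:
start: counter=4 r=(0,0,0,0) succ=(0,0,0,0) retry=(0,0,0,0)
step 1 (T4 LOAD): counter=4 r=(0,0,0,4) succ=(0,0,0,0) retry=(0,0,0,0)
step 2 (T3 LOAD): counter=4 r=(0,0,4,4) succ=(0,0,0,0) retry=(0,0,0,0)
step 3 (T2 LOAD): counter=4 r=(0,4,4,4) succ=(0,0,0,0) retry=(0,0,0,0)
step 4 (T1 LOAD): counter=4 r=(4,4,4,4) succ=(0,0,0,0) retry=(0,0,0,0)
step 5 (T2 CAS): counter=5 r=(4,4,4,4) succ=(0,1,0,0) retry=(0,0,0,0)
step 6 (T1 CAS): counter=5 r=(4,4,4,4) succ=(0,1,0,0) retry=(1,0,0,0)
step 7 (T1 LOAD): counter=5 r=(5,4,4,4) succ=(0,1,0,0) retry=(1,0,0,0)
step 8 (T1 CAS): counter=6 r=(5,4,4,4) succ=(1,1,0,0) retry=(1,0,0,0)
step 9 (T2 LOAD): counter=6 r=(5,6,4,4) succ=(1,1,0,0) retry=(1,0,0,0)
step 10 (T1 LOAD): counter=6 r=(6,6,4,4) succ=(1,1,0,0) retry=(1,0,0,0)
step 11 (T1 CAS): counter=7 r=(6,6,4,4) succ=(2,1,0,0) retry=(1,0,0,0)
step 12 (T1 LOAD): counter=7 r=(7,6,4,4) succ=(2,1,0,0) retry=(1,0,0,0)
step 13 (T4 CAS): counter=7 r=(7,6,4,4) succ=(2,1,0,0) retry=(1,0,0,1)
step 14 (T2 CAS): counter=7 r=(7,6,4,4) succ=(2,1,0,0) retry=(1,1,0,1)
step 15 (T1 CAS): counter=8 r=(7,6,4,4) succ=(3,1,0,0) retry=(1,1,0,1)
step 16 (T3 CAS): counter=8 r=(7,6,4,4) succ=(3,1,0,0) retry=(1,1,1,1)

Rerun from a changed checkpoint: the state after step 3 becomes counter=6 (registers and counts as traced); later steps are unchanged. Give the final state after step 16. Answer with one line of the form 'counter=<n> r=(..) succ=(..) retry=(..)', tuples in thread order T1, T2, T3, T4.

counter=10 r=(9,8,4,4) succ=(4,0,0,0) retry=(0,2,1,1)

state after step 3 := counter=6 r=(0,4,4,4) succ=(0,0,0,0) retry=(0,0,0,0)
step 4 (T1 LOAD): counter=6 r=(6,4,4,4) succ=(0,0,0,0) retry=(0,0,0,0)
step 5 (T2 CAS): counter=6 r=(6,4,4,4) succ=(0,0,0,0) retry=(0,1,0,0)
step 6 (T1 CAS): counter=7 r=(6,4,4,4) succ=(1,0,0,0) retry=(0,1,0,0)
step 7 (T1 LOAD): counter=7 r=(7,4,4,4) succ=(1,0,0,0) retry=(0,1,0,0)
step 8 (T1 CAS): counter=8 r=(7,4,4,4) succ=(2,0,0,0) retry=(0,1,0,0)
step 9 (T2 LOAD): counter=8 r=(7,8,4,4) succ=(2,0,0,0) retry=(0,1,0,0)
step 10 (T1 LOAD): counter=8 r=(8,8,4,4) succ=(2,0,0,0) retry=(0,1,0,0)
step 11 (T1 CAS): counter=9 r=(8,8,4,4) succ=(3,0,0,0) retry=(0,1,0,0)
step 12 (T1 LOAD): counter=9 r=(9,8,4,4) succ=(3,0,0,0) retry=(0,1,0,0)
step 13 (T4 CAS): counter=9 r=(9,8,4,4) succ=(3,0,0,0) retry=(0,1,0,1)
step 14 (T2 CAS): counter=9 r=(9,8,4,4) succ=(3,0,0,0) retry=(0,2,0,1)
step 15 (T1 CAS): counter=10 r=(9,8,4,4) succ=(4,0,0,0) retry=(0,2,0,1)
step 16 (T3 CAS): counter=10 r=(9,8,4,4) succ=(4,0,0,0) retry=(0,2,1,1)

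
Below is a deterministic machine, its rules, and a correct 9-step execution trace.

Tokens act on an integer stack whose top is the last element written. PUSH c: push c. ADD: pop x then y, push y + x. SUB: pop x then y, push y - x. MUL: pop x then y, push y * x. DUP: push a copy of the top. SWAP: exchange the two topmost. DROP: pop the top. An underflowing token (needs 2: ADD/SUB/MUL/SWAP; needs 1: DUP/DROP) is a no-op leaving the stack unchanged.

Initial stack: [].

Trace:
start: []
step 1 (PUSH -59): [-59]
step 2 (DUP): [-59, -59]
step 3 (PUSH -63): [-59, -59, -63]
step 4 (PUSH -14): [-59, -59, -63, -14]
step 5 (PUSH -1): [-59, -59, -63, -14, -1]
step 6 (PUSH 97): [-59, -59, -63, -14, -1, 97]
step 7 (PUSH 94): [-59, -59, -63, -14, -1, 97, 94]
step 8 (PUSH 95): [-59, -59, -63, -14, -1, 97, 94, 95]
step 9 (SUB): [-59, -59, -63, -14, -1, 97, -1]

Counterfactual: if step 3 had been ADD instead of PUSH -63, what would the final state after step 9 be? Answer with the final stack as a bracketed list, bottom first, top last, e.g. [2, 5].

(re-executing from step 3 with the substitution; state before step 3: [-59, -59])
step 3 (ADD): [-118]
step 4 (PUSH -14): [-118, -14]
step 5 (PUSH -1): [-118, -14, -1]
step 6 (PUSH 97): [-118, -14, -1, 97]
step 7 (PUSH 94): [-118, -14, -1, 97, 94]
step 8 (PUSH 95): [-118, -14, -1, 97, 94, 95]
step 9 (SUB): [-118, -14, -1, 97, -1]

[-118, -14, -1, 97, -1]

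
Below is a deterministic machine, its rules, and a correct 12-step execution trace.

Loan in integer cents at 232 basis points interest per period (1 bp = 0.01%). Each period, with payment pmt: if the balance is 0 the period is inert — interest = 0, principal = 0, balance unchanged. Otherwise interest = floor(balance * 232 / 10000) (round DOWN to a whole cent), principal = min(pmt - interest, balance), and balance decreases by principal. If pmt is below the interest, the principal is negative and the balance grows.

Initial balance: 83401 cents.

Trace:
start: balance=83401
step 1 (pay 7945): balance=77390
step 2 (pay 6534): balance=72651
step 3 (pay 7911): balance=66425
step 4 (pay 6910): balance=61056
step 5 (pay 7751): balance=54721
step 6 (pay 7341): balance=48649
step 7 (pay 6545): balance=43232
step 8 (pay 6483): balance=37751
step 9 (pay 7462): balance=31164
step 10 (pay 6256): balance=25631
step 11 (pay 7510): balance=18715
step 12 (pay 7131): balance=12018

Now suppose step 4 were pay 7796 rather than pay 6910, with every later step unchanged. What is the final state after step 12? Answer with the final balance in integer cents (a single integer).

(re-executing from step 4 with the substitution; state before step 4: balance=66425)
step 4 (pay 7796): balance=60170
step 5 (pay 7751): balance=53814
step 6 (pay 7341): balance=47721
step 7 (pay 6545): balance=42283
step 8 (pay 6483): balance=36780
step 9 (pay 7462): balance=30171
step 10 (pay 6256): balance=24614
step 11 (pay 7510): balance=17675
step 12 (pay 7131): balance=10954

10954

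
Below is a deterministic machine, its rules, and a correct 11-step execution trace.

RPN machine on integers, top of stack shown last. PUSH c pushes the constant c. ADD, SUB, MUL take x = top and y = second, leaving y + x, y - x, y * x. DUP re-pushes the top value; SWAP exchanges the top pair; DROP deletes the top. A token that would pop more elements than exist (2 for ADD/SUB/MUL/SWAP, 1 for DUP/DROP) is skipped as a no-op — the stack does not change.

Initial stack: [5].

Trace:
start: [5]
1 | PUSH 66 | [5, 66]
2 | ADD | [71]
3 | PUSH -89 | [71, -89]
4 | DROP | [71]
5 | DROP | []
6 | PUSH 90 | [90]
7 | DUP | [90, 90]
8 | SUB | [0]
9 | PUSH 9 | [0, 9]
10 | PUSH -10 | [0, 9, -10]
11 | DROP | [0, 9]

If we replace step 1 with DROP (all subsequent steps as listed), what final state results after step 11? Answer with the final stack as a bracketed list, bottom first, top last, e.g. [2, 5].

[0, 9]

(re-executing from step 1 with the substitution; state before step 1: [5])
1 | DROP | []
2 | ADD | []
3 | PUSH -89 | [-89]
4 | DROP | []
5 | DROP | []
6 | PUSH 90 | [90]
7 | DUP | [90, 90]
8 | SUB | [0]
9 | PUSH 9 | [0, 9]
10 | PUSH -10 | [0, 9, -10]
11 | DROP | [0, 9]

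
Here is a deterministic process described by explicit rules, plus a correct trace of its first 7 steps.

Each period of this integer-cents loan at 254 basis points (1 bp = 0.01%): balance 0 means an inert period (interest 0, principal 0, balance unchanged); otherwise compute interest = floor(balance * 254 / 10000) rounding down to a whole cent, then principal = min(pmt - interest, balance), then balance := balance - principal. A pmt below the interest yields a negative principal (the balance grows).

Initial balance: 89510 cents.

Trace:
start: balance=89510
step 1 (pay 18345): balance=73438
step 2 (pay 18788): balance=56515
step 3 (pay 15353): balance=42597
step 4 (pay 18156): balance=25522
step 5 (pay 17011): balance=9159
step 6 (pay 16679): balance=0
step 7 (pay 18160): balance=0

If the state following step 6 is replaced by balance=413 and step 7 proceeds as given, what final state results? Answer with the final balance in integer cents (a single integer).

state after step 6 := balance=413
step 7 (pay 18160): balance=0

0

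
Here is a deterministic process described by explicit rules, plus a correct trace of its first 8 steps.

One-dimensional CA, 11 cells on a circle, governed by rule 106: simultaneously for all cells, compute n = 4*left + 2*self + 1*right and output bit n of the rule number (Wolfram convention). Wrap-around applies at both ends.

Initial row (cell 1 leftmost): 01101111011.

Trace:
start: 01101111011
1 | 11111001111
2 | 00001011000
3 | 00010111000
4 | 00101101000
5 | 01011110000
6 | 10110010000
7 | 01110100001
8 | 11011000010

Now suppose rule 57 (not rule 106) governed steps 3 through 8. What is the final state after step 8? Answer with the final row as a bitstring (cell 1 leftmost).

(re-executing steps 3..8 under rule 57; state before step 3: 00001011000)
3 | 11100110111
4 | 00010101100
5 | 11001011011
6 | 00100110110
7 | 10010101101
8 | 01001011011

01001011011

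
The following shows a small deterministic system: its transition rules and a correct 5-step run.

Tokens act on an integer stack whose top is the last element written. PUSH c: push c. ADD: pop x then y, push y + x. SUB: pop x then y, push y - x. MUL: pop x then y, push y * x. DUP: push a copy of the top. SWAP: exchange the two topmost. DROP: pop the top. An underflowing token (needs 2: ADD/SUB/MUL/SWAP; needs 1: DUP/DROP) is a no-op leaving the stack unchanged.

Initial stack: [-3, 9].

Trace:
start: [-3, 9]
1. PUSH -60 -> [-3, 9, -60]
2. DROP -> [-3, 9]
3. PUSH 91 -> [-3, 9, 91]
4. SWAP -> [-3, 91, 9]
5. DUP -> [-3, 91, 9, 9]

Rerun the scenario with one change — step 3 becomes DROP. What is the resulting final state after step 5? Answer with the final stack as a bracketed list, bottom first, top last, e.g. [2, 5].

(re-executing from step 3 with the substitution; state before step 3: [-3, 9])
3. DROP -> [-3]
4. SWAP -> [-3]
5. DUP -> [-3, -3]

[-3, -3]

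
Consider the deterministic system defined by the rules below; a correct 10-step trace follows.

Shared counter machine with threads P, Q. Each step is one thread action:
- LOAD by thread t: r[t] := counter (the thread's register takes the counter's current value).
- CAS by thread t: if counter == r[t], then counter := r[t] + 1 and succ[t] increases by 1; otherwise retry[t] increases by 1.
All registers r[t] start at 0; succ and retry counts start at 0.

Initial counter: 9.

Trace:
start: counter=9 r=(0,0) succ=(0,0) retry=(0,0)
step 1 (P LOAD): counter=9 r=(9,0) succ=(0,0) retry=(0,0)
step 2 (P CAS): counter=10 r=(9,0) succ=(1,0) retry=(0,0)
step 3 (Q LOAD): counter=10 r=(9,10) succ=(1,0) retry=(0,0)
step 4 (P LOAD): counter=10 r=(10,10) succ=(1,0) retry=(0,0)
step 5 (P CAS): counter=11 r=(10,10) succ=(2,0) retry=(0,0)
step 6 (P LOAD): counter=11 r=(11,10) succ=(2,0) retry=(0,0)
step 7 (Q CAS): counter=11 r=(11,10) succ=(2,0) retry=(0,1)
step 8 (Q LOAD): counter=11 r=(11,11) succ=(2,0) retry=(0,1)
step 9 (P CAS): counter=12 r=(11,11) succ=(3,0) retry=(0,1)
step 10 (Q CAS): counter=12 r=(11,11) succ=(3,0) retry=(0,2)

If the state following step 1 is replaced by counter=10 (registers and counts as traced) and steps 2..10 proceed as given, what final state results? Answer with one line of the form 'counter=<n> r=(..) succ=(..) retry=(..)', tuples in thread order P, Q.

counter=12 r=(11,11) succ=(2,0) retry=(1,2)

state after step 1 := counter=10 r=(9,0) succ=(0,0) retry=(0,0)
step 2 (P CAS): counter=10 r=(9,0) succ=(0,0) retry=(1,0)
step 3 (Q LOAD): counter=10 r=(9,10) succ=(0,0) retry=(1,0)
step 4 (P LOAD): counter=10 r=(10,10) succ=(0,0) retry=(1,0)
step 5 (P CAS): counter=11 r=(10,10) succ=(1,0) retry=(1,0)
step 6 (P LOAD): counter=11 r=(11,10) succ=(1,0) retry=(1,0)
step 7 (Q CAS): counter=11 r=(11,10) succ=(1,0) retry=(1,1)
step 8 (Q LOAD): counter=11 r=(11,11) succ=(1,0) retry=(1,1)
step 9 (P CAS): counter=12 r=(11,11) succ=(2,0) retry=(1,1)
step 10 (Q CAS): counter=12 r=(11,11) succ=(2,0) retry=(1,2)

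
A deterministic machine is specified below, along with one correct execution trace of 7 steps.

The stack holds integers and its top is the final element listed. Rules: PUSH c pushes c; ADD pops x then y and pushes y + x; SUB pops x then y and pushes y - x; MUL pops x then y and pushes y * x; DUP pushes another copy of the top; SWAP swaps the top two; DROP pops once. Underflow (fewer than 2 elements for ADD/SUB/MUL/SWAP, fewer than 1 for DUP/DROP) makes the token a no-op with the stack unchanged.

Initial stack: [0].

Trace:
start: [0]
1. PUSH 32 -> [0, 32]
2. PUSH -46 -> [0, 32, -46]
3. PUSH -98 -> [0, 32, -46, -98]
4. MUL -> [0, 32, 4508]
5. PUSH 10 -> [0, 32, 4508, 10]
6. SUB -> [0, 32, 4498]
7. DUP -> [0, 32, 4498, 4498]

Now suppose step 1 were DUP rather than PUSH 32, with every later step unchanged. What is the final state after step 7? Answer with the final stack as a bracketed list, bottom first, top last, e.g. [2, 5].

(re-executing from step 1 with the substitution; state before step 1: [0])
1. DUP -> [0, 0]
2. PUSH -46 -> [0, 0, -46]
3. PUSH -98 -> [0, 0, -46, -98]
4. MUL -> [0, 0, 4508]
5. PUSH 10 -> [0, 0, 4508, 10]
6. SUB -> [0, 0, 4498]
7. DUP -> [0, 0, 4498, 4498]

[0, 0, 4498, 4498]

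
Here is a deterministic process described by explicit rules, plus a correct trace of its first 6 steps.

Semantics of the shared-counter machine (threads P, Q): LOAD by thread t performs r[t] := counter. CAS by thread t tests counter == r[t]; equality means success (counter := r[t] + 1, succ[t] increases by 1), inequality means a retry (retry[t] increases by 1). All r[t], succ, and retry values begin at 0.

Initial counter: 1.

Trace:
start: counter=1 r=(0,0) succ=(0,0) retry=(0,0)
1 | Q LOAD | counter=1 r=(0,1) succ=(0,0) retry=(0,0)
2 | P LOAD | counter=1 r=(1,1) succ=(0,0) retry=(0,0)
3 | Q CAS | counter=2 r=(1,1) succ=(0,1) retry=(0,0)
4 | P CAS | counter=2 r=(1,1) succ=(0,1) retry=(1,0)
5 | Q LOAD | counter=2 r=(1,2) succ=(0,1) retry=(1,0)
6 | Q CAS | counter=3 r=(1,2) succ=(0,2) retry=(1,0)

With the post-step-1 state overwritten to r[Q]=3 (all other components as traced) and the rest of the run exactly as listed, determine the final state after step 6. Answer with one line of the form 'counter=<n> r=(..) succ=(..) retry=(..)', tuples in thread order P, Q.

state after step 1 := counter=1 r=(0,3) succ=(0,0) retry=(0,0)
2 | P LOAD | counter=1 r=(1,3) succ=(0,0) retry=(0,0)
3 | Q CAS | counter=1 r=(1,3) succ=(0,0) retry=(0,1)
4 | P CAS | counter=2 r=(1,3) succ=(1,0) retry=(0,1)
5 | Q LOAD | counter=2 r=(1,2) succ=(1,0) retry=(0,1)
6 | Q CAS | counter=3 r=(1,2) succ=(1,1) retry=(0,1)

counter=3 r=(1,2) succ=(1,1) retry=(0,1)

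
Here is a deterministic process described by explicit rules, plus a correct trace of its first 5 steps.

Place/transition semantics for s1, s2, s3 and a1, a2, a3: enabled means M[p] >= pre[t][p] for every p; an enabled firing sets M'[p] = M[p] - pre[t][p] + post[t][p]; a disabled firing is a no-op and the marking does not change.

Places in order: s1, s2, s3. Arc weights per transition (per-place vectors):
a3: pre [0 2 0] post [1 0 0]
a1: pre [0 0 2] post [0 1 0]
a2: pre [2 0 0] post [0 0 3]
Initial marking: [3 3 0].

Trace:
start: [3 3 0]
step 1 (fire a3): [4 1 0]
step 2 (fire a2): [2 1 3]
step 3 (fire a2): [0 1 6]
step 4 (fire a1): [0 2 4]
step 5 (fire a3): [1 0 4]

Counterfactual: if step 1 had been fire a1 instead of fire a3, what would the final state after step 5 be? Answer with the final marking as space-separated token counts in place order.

(re-executing from step 1 with the substitution; state before step 1: [3 3 0])
step 1 (fire a1): [3 3 0]
step 2 (fire a2): [1 3 3]
step 3 (fire a2): [1 3 3]
step 4 (fire a1): [1 4 1]
step 5 (fire a3): [2 2 1]

2 2 1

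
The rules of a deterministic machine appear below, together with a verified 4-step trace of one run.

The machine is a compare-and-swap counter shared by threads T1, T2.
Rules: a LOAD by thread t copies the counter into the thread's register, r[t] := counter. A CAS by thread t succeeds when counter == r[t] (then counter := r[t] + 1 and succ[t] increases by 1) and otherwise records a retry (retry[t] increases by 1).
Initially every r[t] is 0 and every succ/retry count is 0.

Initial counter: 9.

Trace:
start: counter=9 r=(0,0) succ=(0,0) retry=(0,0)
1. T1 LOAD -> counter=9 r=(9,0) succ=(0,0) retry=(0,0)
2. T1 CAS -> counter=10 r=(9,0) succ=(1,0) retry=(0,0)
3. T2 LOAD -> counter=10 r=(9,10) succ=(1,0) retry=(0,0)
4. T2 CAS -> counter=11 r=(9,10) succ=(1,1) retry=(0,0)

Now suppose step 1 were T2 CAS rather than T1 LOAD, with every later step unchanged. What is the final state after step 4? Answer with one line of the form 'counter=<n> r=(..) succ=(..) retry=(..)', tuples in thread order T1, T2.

counter=10 r=(0,9) succ=(0,1) retry=(1,1)

(re-executing from step 1 with the substitution; state before step 1: counter=9 r=(0,0) succ=(0,0) retry=(0,0))
1. T2 CAS -> counter=9 r=(0,0) succ=(0,0) retry=(0,1)
2. T1 CAS -> counter=9 r=(0,0) succ=(0,0) retry=(1,1)
3. T2 LOAD -> counter=9 r=(0,9) succ=(0,0) retry=(1,1)
4. T2 CAS -> counter=10 r=(0,9) succ=(0,1) retry=(1,1)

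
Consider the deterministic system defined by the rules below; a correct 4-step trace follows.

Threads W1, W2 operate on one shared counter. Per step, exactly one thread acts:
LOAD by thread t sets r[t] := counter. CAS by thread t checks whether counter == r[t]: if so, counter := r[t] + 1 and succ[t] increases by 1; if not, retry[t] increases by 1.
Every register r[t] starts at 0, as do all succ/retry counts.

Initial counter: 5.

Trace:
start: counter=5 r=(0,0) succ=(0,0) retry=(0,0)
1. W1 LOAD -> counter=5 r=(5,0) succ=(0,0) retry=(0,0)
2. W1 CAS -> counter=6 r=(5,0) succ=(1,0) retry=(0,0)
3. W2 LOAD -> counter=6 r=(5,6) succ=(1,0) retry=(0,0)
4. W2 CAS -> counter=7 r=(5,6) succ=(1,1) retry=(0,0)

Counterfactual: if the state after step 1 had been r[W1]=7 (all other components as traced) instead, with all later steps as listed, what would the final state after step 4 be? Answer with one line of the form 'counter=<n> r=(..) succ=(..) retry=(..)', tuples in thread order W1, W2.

counter=6 r=(7,5) succ=(0,1) retry=(1,0)

state after step 1 := counter=5 r=(7,0) succ=(0,0) retry=(0,0)
2. W1 CAS -> counter=5 r=(7,0) succ=(0,0) retry=(1,0)
3. W2 LOAD -> counter=5 r=(7,5) succ=(0,0) retry=(1,0)
4. W2 CAS -> counter=6 r=(7,5) succ=(0,1) retry=(1,0)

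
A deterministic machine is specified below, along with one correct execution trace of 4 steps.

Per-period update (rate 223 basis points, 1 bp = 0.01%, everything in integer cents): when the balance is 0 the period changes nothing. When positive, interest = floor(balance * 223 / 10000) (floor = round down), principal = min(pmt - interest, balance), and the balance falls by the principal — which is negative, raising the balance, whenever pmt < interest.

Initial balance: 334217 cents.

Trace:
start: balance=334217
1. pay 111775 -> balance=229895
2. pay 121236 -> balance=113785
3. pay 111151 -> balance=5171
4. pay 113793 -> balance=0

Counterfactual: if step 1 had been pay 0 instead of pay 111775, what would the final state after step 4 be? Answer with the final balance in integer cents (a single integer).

(re-executing from step 1 with the substitution; state before step 1: balance=334217)
1. pay 0 -> balance=341670
2. pay 121236 -> balance=228053
3. pay 111151 -> balance=121987
4. pay 113793 -> balance=10914

10914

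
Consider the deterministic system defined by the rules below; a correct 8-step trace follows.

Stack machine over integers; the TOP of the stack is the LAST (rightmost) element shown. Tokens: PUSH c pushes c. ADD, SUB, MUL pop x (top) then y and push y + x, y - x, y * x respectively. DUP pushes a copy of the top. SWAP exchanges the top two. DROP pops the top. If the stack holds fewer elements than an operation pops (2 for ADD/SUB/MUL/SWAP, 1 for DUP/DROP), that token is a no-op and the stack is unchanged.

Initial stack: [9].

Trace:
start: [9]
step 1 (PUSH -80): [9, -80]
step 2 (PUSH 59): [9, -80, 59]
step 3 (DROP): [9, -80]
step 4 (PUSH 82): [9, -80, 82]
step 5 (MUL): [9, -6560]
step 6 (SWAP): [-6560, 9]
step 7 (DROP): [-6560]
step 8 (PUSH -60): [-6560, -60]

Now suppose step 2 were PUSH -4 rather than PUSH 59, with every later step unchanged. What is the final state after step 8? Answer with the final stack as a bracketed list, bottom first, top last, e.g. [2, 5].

(re-executing from step 2 with the substitution; state before step 2: [9, -80])
step 2 (PUSH -4): [9, -80, -4]
step 3 (DROP): [9, -80]
step 4 (PUSH 82): [9, -80, 82]
step 5 (MUL): [9, -6560]
step 6 (SWAP): [-6560, 9]
step 7 (DROP): [-6560]
step 8 (PUSH -60): [-6560, -60]

[-6560, -60]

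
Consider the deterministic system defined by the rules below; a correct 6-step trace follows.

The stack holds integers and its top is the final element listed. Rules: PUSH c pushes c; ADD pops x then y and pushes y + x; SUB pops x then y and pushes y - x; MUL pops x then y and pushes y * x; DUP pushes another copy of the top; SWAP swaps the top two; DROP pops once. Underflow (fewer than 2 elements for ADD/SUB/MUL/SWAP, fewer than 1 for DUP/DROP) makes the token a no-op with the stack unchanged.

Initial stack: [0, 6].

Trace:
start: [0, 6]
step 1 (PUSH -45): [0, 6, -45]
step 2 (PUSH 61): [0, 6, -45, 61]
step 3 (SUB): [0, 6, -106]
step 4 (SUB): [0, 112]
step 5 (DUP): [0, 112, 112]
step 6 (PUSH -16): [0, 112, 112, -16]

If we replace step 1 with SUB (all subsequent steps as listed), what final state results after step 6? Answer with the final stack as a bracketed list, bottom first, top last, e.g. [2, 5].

(re-executing from step 1 with the substitution; state before step 1: [0, 6])
step 1 (SUB): [-6]
step 2 (PUSH 61): [-6, 61]
step 3 (SUB): [-67]
step 4 (SUB): [-67]
step 5 (DUP): [-67, -67]
step 6 (PUSH -16): [-67, -67, -16]

[-67, -67, -16]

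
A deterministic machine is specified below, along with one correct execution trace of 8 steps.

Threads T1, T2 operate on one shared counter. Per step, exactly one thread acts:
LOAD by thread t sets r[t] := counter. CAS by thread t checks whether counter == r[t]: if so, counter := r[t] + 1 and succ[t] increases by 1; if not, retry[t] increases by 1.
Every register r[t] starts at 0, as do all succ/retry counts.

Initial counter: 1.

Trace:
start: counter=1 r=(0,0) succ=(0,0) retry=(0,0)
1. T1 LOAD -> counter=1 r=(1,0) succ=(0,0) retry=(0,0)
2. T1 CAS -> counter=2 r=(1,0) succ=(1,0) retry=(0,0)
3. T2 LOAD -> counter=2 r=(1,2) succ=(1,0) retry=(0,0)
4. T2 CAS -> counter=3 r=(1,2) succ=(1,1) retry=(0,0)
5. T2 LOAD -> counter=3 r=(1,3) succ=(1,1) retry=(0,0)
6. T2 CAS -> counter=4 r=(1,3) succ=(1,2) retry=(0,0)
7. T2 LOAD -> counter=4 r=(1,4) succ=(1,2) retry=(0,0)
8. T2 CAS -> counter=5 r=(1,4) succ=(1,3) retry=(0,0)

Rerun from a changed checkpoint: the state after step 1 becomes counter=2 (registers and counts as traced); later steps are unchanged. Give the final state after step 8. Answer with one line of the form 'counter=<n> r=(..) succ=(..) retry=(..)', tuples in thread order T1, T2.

counter=5 r=(1,4) succ=(0,3) retry=(1,0)

state after step 1 := counter=2 r=(1,0) succ=(0,0) retry=(0,0)
2. T1 CAS -> counter=2 r=(1,0) succ=(0,0) retry=(1,0)
3. T2 LOAD -> counter=2 r=(1,2) succ=(0,0) retry=(1,0)
4. T2 CAS -> counter=3 r=(1,2) succ=(0,1) retry=(1,0)
5. T2 LOAD -> counter=3 r=(1,3) succ=(0,1) retry=(1,0)
6. T2 CAS -> counter=4 r=(1,3) succ=(0,2) retry=(1,0)
7. T2 LOAD -> counter=4 r=(1,4) succ=(0,2) retry=(1,0)
8. T2 CAS -> counter=5 r=(1,4) succ=(0,3) retry=(1,0)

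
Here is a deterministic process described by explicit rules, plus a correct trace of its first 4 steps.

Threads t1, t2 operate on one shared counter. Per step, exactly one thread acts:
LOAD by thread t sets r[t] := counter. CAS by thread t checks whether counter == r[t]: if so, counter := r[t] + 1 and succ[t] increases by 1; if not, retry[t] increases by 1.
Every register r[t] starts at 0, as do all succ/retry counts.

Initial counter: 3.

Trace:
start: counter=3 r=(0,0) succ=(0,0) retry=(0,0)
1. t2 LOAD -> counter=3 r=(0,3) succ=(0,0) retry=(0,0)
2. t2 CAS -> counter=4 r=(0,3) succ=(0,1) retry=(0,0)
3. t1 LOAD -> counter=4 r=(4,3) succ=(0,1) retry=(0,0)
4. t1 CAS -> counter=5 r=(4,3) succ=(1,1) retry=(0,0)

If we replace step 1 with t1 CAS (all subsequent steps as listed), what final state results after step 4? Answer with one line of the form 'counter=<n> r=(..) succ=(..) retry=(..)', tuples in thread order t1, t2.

(re-executing from step 1 with the substitution; state before step 1: counter=3 r=(0,0) succ=(0,0) retry=(0,0))
1. t1 CAS -> counter=3 r=(0,0) succ=(0,0) retry=(1,0)
2. t2 CAS -> counter=3 r=(0,0) succ=(0,0) retry=(1,1)
3. t1 LOAD -> counter=3 r=(3,0) succ=(0,0) retry=(1,1)
4. t1 CAS -> counter=4 r=(3,0) succ=(1,0) retry=(1,1)

counter=4 r=(3,0) succ=(1,0) retry=(1,1)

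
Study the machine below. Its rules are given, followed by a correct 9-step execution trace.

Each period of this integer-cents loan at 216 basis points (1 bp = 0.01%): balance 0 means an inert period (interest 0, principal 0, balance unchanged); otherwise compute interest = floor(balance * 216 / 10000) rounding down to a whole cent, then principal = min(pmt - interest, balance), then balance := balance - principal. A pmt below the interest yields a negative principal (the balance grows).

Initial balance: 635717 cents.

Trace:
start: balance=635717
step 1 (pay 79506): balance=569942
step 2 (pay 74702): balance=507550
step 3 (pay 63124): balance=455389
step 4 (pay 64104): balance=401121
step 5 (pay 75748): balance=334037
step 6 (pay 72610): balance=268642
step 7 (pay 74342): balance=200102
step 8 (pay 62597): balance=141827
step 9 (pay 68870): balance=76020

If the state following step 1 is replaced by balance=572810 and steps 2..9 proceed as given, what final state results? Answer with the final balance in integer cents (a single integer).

state after step 1 := balance=572810
step 2 (pay 74702): balance=510480
step 3 (pay 63124): balance=458382
step 4 (pay 64104): balance=404179
step 5 (pay 75748): balance=337161
step 6 (pay 72610): balance=271833
step 7 (pay 74342): balance=203362
step 8 (pay 62597): balance=145157
step 9 (pay 68870): balance=79422

79422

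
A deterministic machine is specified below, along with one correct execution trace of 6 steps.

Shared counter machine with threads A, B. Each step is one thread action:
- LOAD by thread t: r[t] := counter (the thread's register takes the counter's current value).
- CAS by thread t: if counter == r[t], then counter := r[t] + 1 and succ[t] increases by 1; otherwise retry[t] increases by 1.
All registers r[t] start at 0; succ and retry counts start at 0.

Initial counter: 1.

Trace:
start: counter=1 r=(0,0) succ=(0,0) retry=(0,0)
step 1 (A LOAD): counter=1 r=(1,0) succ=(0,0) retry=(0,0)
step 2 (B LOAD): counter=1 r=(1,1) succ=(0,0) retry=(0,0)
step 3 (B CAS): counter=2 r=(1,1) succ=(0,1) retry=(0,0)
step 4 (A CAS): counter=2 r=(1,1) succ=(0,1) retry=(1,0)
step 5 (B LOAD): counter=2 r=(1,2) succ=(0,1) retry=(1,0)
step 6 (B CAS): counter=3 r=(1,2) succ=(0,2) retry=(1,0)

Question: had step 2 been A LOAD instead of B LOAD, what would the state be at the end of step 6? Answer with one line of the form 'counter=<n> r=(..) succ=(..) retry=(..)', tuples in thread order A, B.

(re-executing from step 2 with the substitution; state before step 2: counter=1 r=(1,0) succ=(0,0) retry=(0,0))
step 2 (A LOAD): counter=1 r=(1,0) succ=(0,0) retry=(0,0)
step 3 (B CAS): counter=1 r=(1,0) succ=(0,0) retry=(0,1)
step 4 (A CAS): counter=2 r=(1,0) succ=(1,0) retry=(0,1)
step 5 (B LOAD): counter=2 r=(1,2) succ=(1,0) retry=(0,1)
step 6 (B CAS): counter=3 r=(1,2) succ=(1,1) retry=(0,1)

counter=3 r=(1,2) succ=(1,1) retry=(0,1)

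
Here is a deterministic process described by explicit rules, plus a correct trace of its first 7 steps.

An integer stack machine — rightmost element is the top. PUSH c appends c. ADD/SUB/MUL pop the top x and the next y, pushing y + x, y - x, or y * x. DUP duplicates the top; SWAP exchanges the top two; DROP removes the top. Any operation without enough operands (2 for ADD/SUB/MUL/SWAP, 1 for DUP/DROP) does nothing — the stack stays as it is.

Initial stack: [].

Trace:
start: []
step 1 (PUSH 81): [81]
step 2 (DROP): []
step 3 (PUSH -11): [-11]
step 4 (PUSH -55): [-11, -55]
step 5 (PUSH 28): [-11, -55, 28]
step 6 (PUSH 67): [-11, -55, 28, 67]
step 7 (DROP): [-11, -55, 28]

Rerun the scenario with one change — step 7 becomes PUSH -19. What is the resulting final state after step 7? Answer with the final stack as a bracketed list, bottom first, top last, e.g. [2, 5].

[-11, -55, 28, 67, -19]

(re-executing from step 7 with the substitution; state before step 7: [-11, -55, 28, 67])
step 7 (PUSH -19): [-11, -55, 28, 67, -19]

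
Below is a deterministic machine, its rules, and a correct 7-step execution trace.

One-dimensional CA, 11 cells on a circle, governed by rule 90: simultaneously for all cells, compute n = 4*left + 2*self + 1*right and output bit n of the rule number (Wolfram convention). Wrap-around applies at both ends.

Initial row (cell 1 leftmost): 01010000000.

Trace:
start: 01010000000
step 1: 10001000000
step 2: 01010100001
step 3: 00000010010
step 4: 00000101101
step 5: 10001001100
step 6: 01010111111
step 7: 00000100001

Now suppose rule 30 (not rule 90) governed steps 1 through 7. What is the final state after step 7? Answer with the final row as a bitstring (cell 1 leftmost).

10011111000

(re-executing steps 1..7 under rule 30; state before step 1: 01010000000)
step 1: 11011000000
step 2: 10010100001
step 3: 01110110011
step 4: 01000101110
step 5: 11101101001
step 6: 00001001111
step 7: 10011111000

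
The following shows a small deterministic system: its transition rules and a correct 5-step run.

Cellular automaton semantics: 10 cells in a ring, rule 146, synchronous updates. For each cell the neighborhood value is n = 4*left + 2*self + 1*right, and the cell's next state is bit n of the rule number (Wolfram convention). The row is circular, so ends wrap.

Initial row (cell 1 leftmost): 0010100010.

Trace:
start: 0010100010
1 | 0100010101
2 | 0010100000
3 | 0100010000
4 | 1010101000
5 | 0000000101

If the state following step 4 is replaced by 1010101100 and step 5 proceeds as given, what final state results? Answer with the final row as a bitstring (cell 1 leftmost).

0000000011

state after step 4 := 1010101100
5 | 0000000011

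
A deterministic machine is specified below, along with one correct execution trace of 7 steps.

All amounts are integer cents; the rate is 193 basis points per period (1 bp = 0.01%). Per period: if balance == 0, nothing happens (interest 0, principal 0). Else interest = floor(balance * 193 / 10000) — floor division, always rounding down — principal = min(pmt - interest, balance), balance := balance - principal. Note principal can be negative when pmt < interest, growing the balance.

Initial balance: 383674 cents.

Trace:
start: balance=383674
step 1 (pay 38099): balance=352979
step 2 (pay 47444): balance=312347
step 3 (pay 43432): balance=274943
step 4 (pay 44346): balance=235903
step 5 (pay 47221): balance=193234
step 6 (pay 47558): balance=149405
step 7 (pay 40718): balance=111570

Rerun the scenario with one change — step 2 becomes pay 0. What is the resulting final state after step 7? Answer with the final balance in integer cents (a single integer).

163772

(re-executing from step 2 with the substitution; state before step 2: balance=352979)
step 2 (pay 0): balance=359791
step 3 (pay 43432): balance=323302
step 4 (pay 44346): balance=285195
step 5 (pay 47221): balance=243478
step 6 (pay 47558): balance=200619
step 7 (pay 40718): balance=163772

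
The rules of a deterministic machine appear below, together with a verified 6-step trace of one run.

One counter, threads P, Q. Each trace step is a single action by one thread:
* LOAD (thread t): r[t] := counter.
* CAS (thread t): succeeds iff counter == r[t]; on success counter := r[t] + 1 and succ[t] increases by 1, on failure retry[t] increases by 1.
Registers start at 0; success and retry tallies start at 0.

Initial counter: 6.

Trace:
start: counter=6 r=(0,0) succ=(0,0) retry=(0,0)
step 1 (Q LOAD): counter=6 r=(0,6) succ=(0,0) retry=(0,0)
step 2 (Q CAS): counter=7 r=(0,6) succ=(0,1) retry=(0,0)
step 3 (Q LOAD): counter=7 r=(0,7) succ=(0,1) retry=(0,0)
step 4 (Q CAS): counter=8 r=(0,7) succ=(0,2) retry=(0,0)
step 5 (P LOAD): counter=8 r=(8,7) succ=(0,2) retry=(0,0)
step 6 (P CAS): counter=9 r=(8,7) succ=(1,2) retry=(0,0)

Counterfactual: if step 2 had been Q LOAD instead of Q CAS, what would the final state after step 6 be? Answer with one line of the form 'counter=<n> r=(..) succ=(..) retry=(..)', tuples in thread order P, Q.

counter=8 r=(7,6) succ=(1,1) retry=(0,0)

(re-executing from step 2 with the substitution; state before step 2: counter=6 r=(0,6) succ=(0,0) retry=(0,0))
step 2 (Q LOAD): counter=6 r=(0,6) succ=(0,0) retry=(0,0)
step 3 (Q LOAD): counter=6 r=(0,6) succ=(0,0) retry=(0,0)
step 4 (Q CAS): counter=7 r=(0,6) succ=(0,1) retry=(0,0)
step 5 (P LOAD): counter=7 r=(7,6) succ=(0,1) retry=(0,0)
step 6 (P CAS): counter=8 r=(7,6) succ=(1,1) retry=(0,0)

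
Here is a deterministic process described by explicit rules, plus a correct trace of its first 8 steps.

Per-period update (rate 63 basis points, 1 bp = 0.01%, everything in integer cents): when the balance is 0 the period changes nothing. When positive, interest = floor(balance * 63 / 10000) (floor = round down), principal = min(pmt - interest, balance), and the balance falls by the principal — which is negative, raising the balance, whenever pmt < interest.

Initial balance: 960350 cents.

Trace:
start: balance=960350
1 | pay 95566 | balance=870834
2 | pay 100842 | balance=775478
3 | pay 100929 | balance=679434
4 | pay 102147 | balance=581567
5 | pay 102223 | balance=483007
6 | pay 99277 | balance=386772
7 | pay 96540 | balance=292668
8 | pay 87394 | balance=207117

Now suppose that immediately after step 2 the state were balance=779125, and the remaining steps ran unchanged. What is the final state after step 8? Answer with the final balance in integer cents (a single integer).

state after step 2 := balance=779125
3 | pay 100929 | balance=683104
4 | pay 102147 | balance=585260
5 | pay 102223 | balance=486724
6 | pay 99277 | balance=390513
7 | pay 96540 | balance=296433
8 | pay 87394 | balance=210906

210906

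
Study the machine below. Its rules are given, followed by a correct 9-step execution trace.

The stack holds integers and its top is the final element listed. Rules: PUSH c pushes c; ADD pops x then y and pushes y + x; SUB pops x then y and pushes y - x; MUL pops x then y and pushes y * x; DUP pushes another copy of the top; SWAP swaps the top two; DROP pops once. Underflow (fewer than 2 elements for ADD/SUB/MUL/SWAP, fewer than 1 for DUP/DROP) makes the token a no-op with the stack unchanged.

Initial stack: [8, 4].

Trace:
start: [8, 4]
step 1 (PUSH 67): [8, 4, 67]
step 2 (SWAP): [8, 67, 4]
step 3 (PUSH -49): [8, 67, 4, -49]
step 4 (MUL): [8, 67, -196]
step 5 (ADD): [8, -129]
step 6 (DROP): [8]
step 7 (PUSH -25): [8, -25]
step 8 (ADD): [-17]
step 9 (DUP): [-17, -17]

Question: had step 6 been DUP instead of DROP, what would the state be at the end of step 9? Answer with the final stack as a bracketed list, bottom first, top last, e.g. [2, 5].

[8, -129, -154, -154]

(re-executing from step 6 with the substitution; state before step 6: [8, -129])
step 6 (DUP): [8, -129, -129]
step 7 (PUSH -25): [8, -129, -129, -25]
step 8 (ADD): [8, -129, -154]
step 9 (DUP): [8, -129, -154, -154]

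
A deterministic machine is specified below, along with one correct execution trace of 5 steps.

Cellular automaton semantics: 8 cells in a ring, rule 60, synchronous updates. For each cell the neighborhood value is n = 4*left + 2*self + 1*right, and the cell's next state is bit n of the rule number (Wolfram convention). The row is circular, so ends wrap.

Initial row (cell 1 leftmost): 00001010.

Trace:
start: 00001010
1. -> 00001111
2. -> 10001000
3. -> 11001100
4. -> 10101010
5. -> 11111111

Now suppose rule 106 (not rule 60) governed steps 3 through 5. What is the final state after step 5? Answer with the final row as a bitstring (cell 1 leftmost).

01000100

(re-executing steps 3..5 under rule 106; state before step 3: 10001000)
3. -> 00010001
4. -> 00100010
5. -> 01000100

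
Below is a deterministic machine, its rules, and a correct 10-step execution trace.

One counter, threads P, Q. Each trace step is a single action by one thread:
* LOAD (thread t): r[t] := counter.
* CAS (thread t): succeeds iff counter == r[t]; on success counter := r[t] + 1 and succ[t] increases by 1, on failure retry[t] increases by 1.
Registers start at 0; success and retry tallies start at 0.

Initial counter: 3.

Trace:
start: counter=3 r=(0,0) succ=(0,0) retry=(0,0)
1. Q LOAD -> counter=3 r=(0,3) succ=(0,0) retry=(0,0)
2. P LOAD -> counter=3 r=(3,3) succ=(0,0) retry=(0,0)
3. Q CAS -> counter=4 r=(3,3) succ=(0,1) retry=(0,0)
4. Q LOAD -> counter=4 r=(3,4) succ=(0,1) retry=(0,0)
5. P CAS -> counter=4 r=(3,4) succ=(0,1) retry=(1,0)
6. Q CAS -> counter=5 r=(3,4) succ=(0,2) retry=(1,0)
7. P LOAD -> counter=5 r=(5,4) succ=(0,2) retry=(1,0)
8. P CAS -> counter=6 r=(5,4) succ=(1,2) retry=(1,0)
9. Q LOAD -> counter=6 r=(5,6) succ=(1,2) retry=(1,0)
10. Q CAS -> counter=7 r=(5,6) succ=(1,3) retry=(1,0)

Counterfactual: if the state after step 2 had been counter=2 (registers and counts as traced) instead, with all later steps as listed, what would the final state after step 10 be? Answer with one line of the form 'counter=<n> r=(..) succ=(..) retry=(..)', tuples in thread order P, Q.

state after step 2 := counter=2 r=(3,3) succ=(0,0) retry=(0,0)
3. Q CAS -> counter=2 r=(3,3) succ=(0,0) retry=(0,1)
4. Q LOAD -> counter=2 r=(3,2) succ=(0,0) retry=(0,1)
5. P CAS -> counter=2 r=(3,2) succ=(0,0) retry=(1,1)
6. Q CAS -> counter=3 r=(3,2) succ=(0,1) retry=(1,1)
7. P LOAD -> counter=3 r=(3,2) succ=(0,1) retry=(1,1)
8. P CAS -> counter=4 r=(3,2) succ=(1,1) retry=(1,1)
9. Q LOAD -> counter=4 r=(3,4) succ=(1,1) retry=(1,1)
10. Q CAS -> counter=5 r=(3,4) succ=(1,2) retry=(1,1)

counter=5 r=(3,4) succ=(1,2) retry=(1,1)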